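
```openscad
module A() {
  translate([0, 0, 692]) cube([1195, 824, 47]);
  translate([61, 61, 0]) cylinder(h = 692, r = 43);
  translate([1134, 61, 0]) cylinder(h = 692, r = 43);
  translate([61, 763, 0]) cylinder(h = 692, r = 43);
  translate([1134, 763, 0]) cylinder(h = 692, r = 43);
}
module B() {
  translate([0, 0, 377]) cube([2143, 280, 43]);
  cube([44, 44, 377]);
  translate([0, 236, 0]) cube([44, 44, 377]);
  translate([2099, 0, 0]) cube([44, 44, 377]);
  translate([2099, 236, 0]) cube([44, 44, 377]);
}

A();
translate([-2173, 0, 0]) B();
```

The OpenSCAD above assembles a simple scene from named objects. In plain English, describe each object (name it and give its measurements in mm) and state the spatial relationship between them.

A is a rectangular dining table. The top is 1195×824×47 mm with its upper surface at z = 739 mm. It stands on four round legs of 86 mm diameter, each leg's bounding box inset 18 mm from the nearest pair of top edges, running from the floor to the underside of the top.

B is a bench: a 2143×280 mm seat slab, 43 mm thick, top at z = 420 mm, on four 44×44 mm square legs flush with the seat corners and standing on z = 0.

The bench is on the floor beside the table on its −x side.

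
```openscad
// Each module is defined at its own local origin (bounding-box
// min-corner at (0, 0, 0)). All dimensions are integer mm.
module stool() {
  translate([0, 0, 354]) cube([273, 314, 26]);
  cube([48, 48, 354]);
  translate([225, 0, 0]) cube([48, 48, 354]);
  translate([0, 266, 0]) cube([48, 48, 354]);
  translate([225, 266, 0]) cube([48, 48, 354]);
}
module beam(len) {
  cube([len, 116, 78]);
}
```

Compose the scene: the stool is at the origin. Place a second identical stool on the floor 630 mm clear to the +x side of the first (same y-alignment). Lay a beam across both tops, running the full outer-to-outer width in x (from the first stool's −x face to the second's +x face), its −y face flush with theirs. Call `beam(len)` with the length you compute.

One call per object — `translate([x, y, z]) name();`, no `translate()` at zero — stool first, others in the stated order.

stool();
translate([903, 0, 0]) stool();
translate([0, 0, 380]) beam(1176);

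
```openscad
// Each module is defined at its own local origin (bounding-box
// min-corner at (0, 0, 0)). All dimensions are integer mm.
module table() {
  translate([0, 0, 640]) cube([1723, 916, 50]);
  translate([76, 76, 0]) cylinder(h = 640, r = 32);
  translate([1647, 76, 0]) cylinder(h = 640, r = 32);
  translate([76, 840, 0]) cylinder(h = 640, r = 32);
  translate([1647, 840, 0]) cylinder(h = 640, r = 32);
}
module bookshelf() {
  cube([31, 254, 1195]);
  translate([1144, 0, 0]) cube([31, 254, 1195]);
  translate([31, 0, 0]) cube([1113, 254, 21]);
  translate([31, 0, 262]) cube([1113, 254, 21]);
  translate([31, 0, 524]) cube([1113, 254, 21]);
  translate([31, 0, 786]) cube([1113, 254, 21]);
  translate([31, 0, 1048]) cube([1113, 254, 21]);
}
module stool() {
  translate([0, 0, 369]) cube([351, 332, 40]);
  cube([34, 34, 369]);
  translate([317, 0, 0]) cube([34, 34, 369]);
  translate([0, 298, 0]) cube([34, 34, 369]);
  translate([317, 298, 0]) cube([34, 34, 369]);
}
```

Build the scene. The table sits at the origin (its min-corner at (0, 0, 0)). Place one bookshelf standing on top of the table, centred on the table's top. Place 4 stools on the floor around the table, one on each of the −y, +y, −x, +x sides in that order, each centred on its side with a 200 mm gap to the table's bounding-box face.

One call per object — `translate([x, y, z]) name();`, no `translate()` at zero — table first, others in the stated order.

table();
translate([274, 331, 690]) bookshelf();
translate([686, -532, 0]) stool();
translate([686, 1116, 0]) stool();
translate([-551, 292, 0]) stool();
translate([1923, 292, 0]) stool();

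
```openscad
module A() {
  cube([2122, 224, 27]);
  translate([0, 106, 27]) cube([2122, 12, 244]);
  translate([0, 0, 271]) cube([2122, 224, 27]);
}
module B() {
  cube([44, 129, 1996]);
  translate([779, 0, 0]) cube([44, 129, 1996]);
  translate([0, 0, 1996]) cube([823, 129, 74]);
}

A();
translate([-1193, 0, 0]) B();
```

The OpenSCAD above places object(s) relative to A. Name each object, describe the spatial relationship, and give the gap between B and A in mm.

A is an I-beam. B is a door frame. The door frame is on the floor beside the I-beam on its −x side. The gap between the door frame and the I-beam is 370 mm.

The door frame's nearest face is 370 mm from the I-beam's −x face.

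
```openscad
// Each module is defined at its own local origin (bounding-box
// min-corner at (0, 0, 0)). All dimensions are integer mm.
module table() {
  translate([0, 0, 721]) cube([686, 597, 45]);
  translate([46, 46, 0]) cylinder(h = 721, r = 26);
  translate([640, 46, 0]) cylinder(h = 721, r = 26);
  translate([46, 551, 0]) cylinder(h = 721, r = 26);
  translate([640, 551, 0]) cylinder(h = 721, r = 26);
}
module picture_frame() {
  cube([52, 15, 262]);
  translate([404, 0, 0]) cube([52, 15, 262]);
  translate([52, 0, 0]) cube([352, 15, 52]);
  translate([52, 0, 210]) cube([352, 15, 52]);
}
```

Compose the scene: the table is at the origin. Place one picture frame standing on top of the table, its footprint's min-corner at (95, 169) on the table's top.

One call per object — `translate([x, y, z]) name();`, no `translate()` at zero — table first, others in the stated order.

table();
translate([95, 169, 766]) picture_frame();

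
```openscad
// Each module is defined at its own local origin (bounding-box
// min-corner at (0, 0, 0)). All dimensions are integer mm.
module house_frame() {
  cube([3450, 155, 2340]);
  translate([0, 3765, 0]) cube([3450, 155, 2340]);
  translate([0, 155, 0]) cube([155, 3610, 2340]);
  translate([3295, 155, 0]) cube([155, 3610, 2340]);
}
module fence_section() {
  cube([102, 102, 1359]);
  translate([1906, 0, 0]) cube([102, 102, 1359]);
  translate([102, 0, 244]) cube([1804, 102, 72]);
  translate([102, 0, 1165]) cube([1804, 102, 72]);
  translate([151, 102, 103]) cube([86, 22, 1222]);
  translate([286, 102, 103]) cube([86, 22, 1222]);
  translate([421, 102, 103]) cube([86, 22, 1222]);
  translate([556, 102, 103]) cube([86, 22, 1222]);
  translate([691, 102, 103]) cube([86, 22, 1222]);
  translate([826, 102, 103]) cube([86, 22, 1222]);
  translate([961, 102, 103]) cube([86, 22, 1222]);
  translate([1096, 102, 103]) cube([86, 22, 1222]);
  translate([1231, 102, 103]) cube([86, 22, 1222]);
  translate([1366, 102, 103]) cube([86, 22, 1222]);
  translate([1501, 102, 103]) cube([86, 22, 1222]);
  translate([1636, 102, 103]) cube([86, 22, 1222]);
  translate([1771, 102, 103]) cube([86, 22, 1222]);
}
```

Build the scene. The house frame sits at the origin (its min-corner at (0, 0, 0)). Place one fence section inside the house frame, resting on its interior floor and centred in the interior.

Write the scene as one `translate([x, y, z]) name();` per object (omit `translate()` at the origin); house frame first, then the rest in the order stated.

house_frame();
translate([721, 1898, 0]) fence_section();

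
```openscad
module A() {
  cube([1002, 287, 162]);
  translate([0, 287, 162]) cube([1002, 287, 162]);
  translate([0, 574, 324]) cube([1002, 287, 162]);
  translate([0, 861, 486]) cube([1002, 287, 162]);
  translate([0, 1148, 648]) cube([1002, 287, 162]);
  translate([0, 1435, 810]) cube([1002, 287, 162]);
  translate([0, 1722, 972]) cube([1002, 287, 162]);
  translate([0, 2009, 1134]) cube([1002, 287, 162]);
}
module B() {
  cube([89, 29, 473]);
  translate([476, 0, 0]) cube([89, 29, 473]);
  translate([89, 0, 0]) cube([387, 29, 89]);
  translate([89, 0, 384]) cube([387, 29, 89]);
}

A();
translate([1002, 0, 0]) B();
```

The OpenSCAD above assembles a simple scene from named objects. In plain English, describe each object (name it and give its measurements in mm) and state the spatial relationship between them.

A is a run of 8 identical solid stair steps. Each tread is 1002×287 mm and each step block is 162 mm high. Step 1 rests on the floor; step k is offset from step 1 by (k−1)×287 mm in y and (k−1)×162 mm in z.

B is a rectangular picture frame lying in the x–z plane (depth along y). The opening is 387 mm wide (x) by 295 mm tall (z), surrounded by a border 89 mm wide on all four sides. The frame is 29 mm deep and is made of two full-height vertical stiles with two horizontal rails fitted between them.

The picture frame is against the staircase's +x side, with their −y faces flush.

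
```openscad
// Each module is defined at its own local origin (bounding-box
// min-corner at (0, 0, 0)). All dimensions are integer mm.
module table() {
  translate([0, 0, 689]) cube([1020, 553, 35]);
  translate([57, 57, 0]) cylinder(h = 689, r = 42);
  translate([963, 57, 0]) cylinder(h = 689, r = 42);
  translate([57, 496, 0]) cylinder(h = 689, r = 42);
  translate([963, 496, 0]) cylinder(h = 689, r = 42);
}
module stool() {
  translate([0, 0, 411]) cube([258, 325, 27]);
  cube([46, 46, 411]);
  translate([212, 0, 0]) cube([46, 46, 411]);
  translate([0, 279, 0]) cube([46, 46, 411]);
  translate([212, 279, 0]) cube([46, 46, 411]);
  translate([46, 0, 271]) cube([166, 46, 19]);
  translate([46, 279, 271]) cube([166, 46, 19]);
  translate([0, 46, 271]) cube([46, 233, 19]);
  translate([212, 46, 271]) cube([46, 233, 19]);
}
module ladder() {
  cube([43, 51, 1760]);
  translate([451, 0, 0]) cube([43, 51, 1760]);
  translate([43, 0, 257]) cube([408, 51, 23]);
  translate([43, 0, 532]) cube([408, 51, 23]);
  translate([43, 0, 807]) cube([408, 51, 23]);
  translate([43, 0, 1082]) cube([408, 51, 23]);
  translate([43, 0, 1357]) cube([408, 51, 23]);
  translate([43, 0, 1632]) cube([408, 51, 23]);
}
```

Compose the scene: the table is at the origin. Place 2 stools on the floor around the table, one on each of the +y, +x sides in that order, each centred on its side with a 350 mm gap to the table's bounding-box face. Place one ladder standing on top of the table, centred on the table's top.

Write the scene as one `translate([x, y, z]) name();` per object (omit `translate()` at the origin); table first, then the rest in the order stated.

table();
translate([381, 903, 0]) stool();
translate([1370, 114, 0]) stool();
translate([263, 251, 724]) ladder();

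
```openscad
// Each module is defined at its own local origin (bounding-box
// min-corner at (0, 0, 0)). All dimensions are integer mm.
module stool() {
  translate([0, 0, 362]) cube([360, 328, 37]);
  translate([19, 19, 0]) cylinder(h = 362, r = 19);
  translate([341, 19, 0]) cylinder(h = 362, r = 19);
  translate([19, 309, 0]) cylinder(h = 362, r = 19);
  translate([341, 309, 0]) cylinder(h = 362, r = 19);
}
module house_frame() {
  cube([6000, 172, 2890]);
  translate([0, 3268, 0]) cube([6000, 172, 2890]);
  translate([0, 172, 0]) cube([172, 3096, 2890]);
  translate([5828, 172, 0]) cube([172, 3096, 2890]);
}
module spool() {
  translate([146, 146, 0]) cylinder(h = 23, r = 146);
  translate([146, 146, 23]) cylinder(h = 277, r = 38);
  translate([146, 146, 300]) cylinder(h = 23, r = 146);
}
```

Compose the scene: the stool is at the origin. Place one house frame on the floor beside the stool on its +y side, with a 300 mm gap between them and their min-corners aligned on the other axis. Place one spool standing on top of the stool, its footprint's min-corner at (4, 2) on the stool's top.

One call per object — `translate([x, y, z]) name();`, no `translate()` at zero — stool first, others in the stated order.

stool();
translate([0, 628, 0]) house_frame();
translate([4, 2, 399]) spool();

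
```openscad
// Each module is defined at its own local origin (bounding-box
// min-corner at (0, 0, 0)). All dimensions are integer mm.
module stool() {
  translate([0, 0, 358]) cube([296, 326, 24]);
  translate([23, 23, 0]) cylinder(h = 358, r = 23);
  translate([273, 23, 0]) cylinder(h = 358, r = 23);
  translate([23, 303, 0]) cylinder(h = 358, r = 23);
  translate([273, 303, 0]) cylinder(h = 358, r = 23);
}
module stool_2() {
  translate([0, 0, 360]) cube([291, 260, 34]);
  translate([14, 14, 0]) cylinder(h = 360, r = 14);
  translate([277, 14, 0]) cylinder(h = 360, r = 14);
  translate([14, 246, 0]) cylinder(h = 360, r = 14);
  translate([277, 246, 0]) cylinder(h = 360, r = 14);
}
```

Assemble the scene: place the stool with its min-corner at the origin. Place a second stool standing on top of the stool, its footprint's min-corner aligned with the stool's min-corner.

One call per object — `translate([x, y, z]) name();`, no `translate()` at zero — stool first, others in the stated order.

stool();
translate([0, 0, 382]) stool_2();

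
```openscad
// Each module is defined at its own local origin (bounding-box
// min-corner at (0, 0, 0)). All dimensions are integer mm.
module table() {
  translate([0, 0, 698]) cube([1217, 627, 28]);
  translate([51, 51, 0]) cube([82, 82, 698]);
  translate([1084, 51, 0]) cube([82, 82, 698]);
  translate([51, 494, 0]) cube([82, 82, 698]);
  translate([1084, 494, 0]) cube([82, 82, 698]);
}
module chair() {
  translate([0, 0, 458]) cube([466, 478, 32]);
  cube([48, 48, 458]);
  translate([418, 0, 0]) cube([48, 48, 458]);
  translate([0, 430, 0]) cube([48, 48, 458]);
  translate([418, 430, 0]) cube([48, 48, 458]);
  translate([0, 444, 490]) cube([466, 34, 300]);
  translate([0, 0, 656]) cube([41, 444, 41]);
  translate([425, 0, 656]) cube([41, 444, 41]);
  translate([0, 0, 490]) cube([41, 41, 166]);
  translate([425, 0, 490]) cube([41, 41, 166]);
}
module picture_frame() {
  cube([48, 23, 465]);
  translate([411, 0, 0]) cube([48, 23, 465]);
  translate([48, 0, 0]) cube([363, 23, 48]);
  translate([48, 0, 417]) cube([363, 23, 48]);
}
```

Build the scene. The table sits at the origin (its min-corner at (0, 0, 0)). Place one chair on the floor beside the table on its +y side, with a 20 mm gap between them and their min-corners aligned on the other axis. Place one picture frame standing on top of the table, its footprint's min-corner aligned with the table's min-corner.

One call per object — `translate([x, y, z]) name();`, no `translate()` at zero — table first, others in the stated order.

table();
translate([0, 647, 0]) chair();
translate([0, 0, 726]) picture_frame();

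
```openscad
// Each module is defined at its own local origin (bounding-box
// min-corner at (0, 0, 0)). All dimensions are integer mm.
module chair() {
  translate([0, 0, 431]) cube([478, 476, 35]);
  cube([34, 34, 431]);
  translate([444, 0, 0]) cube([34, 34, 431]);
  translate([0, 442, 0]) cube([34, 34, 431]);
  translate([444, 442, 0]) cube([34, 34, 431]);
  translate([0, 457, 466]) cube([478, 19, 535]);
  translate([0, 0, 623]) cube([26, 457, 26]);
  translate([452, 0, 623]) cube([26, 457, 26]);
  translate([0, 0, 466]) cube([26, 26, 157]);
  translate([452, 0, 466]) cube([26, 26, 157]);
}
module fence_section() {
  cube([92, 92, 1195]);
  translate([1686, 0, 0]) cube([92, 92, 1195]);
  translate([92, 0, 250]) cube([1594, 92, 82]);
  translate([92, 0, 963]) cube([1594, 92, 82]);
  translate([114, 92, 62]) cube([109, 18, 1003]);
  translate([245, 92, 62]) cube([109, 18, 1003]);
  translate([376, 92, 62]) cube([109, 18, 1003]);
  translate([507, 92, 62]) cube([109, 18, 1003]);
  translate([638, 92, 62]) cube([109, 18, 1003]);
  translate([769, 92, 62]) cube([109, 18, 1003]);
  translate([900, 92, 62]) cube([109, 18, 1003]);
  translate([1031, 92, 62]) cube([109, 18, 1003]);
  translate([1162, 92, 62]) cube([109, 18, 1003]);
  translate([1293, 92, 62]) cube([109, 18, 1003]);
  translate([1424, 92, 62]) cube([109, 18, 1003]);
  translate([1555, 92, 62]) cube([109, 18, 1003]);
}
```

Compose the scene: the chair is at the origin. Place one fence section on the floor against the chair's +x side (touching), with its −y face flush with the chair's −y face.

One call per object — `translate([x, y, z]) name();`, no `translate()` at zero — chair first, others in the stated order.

chair();
translate([478, 0, 0]) fence_section();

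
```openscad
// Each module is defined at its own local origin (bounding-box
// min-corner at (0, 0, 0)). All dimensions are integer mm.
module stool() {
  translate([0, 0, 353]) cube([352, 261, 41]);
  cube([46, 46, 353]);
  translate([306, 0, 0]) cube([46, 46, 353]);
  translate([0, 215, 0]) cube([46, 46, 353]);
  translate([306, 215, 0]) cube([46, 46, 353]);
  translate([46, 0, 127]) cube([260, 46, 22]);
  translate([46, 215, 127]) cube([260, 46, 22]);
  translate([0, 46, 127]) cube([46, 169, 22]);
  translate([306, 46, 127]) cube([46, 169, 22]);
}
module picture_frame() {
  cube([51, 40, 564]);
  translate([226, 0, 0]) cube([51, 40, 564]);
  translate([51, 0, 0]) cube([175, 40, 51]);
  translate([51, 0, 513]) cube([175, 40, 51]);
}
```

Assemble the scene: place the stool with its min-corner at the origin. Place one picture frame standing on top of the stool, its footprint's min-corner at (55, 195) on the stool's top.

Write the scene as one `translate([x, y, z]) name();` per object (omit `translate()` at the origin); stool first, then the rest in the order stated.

stool();
translate([55, 195, 394]) picture_frame();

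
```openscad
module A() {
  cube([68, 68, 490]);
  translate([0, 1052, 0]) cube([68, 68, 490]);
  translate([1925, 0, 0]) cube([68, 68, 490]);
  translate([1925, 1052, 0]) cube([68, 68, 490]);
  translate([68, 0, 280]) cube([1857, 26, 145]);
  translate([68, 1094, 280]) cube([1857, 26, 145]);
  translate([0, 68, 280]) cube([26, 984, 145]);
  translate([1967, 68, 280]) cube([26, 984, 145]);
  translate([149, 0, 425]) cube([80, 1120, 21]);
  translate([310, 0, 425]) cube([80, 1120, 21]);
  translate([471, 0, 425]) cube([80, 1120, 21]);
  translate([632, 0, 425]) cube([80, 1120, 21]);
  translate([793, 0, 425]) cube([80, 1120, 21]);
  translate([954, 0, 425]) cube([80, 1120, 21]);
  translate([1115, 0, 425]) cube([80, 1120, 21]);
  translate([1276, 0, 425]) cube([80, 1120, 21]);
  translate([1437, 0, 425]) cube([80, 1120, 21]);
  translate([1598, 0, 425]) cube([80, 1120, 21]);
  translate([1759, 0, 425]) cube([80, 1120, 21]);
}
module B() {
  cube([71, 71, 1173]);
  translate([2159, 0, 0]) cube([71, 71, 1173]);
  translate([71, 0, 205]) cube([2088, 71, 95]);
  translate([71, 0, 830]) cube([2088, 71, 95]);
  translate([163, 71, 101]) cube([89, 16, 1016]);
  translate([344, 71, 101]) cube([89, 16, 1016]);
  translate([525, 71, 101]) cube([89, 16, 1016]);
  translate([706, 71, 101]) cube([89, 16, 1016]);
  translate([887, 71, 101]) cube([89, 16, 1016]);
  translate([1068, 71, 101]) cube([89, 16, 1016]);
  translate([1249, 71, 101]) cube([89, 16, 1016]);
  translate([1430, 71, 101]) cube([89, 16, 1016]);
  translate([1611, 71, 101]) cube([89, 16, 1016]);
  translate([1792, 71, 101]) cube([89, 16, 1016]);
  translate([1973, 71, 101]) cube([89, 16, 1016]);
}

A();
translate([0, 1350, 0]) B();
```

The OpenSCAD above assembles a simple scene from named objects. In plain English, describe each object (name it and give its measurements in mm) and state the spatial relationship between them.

A is a bed frame 1993 mm long (x) by 1120 mm wide (y). Four 68×68 mm corner posts, 490 mm tall, at the corners of the footprint. Four rails of 26 mm thickness and 145 mm height run between adjacent posts with their undersides at z = 280 mm, their outer faces flush with the outside of the frame (the two x-running rails run between the posts' inner faces; the two y-running rails run between the posts' inner faces). 11 slats, each 80 mm wide (x) and 21 mm thick, lie across the top of the two x-running rails, running the full 1120 mm width of the frame in y; the slats are evenly spaced along x between the inner faces of the end posts with equal gaps (rounded down to the nearest mm) at the −x end and between each pair — any rounding remainder accumulates at the +x end.

B is a fence section. Two 71×71 mm posts, 1173 mm tall, stand on the floor with a clear span of 2088 mm between their inner faces. Two horizontal rails of 71×95 mm section span the gap between the posts with their undersides at z = 205 mm and z = 830 mm, flush with the posts' −y face. 11 pickets, each 89 mm wide, 16 mm thick and 1016 mm tall, are fixed to the +y face of the rails with their bottoms at z = 101 mm, evenly spaced across the span with equal gaps (rounded down to the nearest mm) at the −x end and between each pair — any rounding remainder accumulates at the +x end.

The fence section is on the floor beside the bed frame on its +y side.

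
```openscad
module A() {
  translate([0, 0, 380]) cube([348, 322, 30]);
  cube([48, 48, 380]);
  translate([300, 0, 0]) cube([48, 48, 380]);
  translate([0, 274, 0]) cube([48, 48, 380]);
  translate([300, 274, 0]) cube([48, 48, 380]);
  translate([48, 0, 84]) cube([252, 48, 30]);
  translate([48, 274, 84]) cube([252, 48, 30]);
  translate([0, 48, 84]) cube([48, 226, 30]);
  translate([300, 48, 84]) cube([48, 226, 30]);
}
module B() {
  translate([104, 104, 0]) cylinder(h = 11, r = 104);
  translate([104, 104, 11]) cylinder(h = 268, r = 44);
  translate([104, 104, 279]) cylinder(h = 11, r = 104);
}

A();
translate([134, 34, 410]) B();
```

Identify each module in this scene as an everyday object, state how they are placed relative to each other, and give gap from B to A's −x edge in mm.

The spool's min-x is at 134; the stool's min-x is 0; gap = 134 mm.

A is a stool. B is a spool. The spool is on top of the stool. The gap from the spool to the stool's −x edge is 134 mm.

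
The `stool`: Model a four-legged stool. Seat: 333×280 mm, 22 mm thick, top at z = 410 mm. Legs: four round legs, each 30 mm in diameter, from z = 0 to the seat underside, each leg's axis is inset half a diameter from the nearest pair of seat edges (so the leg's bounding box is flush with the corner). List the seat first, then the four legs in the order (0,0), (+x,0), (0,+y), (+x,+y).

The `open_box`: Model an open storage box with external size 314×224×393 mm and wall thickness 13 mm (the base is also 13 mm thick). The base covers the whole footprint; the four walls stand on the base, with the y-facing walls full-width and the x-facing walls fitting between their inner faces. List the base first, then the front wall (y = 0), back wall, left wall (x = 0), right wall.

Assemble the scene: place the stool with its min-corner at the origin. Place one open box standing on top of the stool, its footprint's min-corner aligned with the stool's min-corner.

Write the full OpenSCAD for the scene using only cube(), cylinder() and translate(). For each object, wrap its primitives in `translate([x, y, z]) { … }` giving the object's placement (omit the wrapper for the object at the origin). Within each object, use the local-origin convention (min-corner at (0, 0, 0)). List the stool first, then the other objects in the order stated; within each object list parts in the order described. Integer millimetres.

translate([0, 0, 388]) cube([333, 280, 22]);
translate([15, 15, 0]) cylinder(h = 388, r = 15);
translate([318, 15, 0]) cylinder(h = 388, r = 15);
translate([15, 265, 0]) cylinder(h = 388, r = 15);
translate([318, 265, 0]) cylinder(h = 388, r = 15);
translate([0, 0, 410]) {
  cube([314, 224, 13]);
  translate([0, 0, 13]) cube([314, 13, 380]);
  translate([0, 211, 13]) cube([314, 13, 380]);
  translate([0, 13, 13]) cube([13, 198, 380]);
  translate([301, 13, 13]) cube([13, 198, 380]);
}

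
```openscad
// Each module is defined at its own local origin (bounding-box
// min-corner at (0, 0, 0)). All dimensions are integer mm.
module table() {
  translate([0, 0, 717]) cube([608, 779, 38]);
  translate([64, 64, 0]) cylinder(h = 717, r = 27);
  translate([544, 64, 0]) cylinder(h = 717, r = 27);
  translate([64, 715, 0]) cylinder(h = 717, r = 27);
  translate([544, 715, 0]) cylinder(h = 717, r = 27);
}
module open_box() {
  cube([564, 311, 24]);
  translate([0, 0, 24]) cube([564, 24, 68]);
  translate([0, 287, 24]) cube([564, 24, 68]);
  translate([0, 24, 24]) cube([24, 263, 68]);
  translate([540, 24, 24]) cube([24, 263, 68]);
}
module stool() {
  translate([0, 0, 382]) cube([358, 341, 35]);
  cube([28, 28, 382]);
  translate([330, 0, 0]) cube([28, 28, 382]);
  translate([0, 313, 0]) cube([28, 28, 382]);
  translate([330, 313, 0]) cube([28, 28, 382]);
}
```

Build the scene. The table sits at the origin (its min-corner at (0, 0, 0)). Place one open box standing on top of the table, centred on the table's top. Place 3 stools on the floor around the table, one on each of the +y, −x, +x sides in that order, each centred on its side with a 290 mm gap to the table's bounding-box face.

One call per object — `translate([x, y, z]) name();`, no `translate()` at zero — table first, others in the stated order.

table();
translate([22, 234, 755]) open_box();
translate([125, 1069, 0]) stool();
translate([-648, 219, 0]) stool();
translate([898, 219, 0]) stool();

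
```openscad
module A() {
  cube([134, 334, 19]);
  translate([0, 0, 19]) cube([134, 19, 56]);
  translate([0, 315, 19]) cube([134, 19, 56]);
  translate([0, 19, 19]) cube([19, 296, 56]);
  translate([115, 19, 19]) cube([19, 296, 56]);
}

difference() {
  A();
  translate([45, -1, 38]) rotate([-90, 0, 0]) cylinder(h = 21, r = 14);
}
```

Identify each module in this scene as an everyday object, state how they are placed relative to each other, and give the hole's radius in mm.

A is an open box. The open box has a circular hole through its front wall. The hole's radius is 14 mm.

The subtracted cylinder has r = 14 mm.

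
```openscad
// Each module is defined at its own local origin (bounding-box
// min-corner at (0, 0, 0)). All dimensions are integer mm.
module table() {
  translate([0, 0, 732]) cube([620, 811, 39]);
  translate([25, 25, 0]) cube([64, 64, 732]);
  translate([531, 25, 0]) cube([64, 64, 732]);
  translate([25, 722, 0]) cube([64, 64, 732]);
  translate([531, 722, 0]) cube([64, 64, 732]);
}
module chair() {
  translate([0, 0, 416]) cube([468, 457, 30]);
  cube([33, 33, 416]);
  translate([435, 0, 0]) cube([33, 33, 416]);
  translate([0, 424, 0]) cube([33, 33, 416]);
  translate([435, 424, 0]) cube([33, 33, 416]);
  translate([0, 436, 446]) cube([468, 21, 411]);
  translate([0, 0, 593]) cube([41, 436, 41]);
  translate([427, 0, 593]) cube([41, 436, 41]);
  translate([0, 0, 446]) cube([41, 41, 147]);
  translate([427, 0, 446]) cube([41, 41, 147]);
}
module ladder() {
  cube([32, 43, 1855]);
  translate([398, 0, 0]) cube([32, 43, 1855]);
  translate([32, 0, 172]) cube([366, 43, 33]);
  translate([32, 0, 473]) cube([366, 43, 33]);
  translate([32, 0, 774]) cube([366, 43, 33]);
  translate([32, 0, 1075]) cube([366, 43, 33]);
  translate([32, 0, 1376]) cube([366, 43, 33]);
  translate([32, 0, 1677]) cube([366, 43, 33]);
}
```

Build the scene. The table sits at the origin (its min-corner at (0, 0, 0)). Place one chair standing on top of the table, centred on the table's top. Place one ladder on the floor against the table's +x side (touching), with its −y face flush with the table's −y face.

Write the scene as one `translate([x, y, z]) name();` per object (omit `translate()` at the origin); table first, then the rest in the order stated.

table();
translate([76, 177, 771]) chair();
translate([620, 0, 0]) ladder();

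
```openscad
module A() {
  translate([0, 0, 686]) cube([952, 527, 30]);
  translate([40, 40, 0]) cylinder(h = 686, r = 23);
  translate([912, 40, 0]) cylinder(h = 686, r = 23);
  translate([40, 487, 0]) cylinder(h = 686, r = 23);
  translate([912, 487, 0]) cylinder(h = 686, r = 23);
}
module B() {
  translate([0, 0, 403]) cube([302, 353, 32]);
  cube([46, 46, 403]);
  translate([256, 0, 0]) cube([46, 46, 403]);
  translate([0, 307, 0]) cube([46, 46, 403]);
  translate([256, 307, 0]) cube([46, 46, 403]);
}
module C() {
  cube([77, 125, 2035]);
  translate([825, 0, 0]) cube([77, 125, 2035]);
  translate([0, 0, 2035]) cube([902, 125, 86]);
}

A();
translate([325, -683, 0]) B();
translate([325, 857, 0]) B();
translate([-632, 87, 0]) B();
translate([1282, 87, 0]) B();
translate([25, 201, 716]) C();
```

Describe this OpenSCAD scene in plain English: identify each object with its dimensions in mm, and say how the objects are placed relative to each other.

A is a table: top 952 mm (x) × 527 mm (y), 30 mm thick, upper face at z = 716 mm, on four round legs of 46 mm diameter, each leg's bounding box inset 17 mm from the nearest pair of top edges, running from z = 0 to the bottom of the top.

B is a four-legged stool. The seat is 302×353 mm, 32 mm thick, top at z = 435 mm. It stands on four square legs, each 46×46 mm in cross-section, from z = 0 to the seat underside, each flush with a corner of the seat.

C is a door frame. The clear opening is 748 mm wide and 2035 mm high. Two 77 mm wide jambs, 125 mm deep, stand either side of the opening from the floor to the top of the opening. A 86 mm thick head sits across the top of both jambs, spanning the full outside width of the frame.

Four stools sit around the table at the −y, +y, −x, +x sides. The door frame is on top of the table, centred.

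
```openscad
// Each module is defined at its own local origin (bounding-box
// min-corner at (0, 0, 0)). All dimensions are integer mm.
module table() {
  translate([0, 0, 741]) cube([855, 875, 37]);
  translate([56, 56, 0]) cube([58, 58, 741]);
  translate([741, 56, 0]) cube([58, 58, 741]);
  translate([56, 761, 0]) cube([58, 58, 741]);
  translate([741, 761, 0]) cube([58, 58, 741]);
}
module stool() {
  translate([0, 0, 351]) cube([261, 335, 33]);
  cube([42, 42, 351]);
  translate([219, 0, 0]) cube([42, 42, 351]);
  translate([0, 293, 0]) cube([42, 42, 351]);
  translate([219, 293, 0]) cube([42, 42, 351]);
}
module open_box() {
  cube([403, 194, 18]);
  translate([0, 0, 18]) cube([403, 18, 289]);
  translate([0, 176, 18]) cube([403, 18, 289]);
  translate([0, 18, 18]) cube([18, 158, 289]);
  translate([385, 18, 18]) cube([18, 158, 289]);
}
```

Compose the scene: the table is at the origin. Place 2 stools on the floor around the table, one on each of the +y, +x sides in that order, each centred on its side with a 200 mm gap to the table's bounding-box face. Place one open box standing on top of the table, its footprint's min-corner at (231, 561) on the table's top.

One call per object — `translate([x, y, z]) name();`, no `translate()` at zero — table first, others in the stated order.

table();
translate([297, 1075, 0]) stool();
translate([1055, 270, 0]) stool();
translate([231, 561, 778]) open_box();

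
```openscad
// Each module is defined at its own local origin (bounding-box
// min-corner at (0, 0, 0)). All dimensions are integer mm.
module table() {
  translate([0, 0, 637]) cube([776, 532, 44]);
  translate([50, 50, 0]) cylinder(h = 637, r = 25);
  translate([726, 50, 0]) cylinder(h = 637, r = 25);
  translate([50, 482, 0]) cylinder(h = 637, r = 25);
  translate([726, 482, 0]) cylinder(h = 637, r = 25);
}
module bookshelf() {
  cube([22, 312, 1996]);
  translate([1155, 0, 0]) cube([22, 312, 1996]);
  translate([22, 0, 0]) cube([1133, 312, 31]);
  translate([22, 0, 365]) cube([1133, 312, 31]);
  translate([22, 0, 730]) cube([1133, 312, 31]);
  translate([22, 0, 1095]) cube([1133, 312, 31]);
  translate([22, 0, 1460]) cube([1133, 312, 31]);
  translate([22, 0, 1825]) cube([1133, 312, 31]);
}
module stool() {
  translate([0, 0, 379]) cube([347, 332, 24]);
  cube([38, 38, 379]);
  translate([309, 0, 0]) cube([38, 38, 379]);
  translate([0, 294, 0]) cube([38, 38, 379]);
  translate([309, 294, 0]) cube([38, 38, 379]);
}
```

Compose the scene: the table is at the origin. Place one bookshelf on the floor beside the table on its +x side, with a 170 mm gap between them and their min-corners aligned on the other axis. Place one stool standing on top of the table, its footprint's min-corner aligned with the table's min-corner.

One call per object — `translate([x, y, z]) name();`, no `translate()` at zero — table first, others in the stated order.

table();
translate([946, 0, 0]) bookshelf();
translate([0, 0, 681]) stool();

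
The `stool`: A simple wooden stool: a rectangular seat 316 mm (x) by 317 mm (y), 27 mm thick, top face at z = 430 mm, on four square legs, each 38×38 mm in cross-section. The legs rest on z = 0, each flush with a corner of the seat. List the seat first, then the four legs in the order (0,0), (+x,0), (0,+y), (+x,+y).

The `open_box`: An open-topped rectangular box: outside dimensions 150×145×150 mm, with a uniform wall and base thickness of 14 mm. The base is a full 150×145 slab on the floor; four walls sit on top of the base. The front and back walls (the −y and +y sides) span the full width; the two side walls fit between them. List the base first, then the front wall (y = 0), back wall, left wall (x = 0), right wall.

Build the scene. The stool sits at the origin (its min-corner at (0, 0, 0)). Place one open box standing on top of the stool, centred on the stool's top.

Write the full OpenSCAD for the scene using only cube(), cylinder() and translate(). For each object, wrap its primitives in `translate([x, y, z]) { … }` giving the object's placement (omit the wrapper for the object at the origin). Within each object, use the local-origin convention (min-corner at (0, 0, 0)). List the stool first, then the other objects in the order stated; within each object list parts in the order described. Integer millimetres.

translate([0, 0, 403]) cube([316, 317, 27]);
cube([38, 38, 403]);
translate([278, 0, 0]) cube([38, 38, 403]);
translate([0, 279, 0]) cube([38, 38, 403]);
translate([278, 279, 0]) cube([38, 38, 403]);
translate([83, 86, 430]) {
  cube([150, 145, 14]);
  translate([0, 0, 14]) cube([150, 14, 136]);
  translate([0, 131, 14]) cube([150, 14, 136]);
  translate([0, 14, 14]) cube([14, 117, 136]);
  translate([136, 14, 14]) cube([14, 117, 136]);
}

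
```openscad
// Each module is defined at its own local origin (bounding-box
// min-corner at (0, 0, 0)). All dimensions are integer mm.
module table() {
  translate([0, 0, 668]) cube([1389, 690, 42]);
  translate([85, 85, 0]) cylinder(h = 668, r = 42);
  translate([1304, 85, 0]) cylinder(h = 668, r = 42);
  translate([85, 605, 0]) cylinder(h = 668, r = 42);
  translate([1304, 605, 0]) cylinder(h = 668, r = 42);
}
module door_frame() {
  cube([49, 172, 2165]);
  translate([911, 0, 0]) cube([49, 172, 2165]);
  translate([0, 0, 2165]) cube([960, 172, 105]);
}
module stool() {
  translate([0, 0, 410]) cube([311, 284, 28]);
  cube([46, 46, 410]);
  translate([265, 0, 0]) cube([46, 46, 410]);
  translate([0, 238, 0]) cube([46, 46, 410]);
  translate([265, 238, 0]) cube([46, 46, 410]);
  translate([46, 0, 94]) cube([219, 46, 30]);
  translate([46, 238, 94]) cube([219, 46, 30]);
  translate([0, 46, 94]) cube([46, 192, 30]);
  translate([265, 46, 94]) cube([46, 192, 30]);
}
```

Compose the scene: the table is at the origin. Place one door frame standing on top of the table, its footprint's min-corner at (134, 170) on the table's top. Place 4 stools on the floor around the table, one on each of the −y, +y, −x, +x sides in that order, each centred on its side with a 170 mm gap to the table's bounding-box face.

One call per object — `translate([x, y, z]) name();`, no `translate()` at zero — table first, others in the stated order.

table();
translate([134, 170, 710]) door_frame();
translate([539, -454, 0]) stool();
translate([539, 860, 0]) stool();
translate([-481, 203, 0]) stool();
translate([1559, 203, 0]) stool();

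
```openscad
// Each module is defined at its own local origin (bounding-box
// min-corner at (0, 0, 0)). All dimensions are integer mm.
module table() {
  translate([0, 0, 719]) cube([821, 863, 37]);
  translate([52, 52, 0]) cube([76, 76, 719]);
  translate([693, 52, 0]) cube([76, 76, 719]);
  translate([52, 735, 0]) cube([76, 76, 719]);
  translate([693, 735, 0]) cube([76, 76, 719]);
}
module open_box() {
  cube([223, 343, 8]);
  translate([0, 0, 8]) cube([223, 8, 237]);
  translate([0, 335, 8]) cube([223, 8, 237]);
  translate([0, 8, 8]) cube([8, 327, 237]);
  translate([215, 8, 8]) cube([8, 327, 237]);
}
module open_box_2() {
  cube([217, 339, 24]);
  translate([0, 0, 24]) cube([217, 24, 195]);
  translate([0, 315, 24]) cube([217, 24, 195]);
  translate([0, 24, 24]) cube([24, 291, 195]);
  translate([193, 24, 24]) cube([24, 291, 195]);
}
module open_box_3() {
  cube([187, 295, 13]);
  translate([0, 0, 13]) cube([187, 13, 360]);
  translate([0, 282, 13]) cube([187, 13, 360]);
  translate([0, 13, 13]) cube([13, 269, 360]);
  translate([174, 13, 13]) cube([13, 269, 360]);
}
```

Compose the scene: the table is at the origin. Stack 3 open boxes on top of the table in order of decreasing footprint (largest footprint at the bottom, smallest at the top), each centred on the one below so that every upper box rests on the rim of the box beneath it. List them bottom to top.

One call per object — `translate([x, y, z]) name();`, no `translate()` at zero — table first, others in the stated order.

table();
translate([299, 260, 756]) open_box();
translate([302, 262, 1001]) open_box_2();
translate([317, 284, 1220]) open_box_3();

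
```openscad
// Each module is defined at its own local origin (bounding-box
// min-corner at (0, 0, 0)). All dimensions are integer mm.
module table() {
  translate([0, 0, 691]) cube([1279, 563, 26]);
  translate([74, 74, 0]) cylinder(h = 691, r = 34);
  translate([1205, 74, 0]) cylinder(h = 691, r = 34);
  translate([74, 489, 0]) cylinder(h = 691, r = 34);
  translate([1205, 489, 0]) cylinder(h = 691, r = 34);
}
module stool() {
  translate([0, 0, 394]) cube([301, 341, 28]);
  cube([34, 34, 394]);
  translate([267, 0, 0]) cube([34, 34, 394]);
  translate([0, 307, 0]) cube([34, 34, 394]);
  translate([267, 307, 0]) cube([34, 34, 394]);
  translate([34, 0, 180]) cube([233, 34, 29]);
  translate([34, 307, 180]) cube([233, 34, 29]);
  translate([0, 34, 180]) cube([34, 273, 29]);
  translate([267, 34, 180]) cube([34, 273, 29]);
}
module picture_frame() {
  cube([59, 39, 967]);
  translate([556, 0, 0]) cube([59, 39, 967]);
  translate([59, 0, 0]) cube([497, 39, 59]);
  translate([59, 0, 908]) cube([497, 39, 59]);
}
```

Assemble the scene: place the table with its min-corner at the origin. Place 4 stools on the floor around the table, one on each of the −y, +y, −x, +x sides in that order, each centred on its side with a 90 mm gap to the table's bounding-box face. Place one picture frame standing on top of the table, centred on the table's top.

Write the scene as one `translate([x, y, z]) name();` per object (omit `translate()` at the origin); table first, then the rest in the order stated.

table();
translate([489, -431, 0]) stool();
translate([489, 653, 0]) stool();
translate([-391, 111, 0]) stool();
translate([1369, 111, 0]) stool();
translate([332, 262, 717]) picture_frame();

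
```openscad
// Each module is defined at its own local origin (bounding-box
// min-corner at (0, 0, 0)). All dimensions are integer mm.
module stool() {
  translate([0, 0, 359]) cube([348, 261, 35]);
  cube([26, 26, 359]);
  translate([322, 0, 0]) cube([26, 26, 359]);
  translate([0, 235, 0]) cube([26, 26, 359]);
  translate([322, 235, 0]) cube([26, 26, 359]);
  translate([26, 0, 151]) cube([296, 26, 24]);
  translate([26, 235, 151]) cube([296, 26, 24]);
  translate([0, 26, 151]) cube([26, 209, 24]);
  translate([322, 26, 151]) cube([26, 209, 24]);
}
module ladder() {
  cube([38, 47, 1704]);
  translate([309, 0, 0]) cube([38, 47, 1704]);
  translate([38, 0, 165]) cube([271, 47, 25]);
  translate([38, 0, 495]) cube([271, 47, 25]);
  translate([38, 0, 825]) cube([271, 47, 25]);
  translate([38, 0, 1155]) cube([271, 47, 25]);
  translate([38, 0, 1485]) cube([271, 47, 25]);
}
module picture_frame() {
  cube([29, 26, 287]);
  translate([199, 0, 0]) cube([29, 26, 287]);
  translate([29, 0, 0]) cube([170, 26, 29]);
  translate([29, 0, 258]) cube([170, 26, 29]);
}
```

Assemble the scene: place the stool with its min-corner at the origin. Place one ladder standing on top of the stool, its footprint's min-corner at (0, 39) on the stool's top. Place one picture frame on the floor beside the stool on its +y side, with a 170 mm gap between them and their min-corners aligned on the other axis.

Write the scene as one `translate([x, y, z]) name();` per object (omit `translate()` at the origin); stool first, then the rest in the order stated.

stool();
translate([0, 39, 394]) ladder();
translate([0, 431, 0]) picture_frame();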